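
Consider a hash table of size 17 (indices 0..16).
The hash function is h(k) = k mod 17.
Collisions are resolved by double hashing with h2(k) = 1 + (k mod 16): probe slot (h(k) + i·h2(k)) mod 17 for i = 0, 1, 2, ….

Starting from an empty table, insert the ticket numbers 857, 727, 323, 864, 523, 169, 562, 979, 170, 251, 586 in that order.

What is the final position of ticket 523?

857 hashes to 7; slot 7 is free → place at 7.
727 hashes to 13; slot 13 is free → place at 13.
323 hashes to 0; slot 0 is free → place at 0.
864 hashes to 14; slot 14 is free → place at 14.
523 hashes to 13, h2=12; 13 taken → place at 8.
169 hashes to 16; slot 16 is free → place at 16.
562 hashes to 1; slot 1 is free → place at 1.
979 hashes to 10; slot 10 is free → place at 10.
170 hashes to 0, h2=11; 0 taken → place at 11.
251 hashes to 13, h2=12; 13,8 taken → place at 3.
586 hashes to 8, h2=11; 8 taken → place at 2.
Table: [323, 562, 586, 251, _, _, _, 857, 523, _, 979, 170, _, 727, 864, _, 169]

8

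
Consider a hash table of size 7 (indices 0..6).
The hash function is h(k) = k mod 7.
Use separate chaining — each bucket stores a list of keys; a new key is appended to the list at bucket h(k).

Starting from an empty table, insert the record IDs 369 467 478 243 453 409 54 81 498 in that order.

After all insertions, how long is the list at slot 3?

Insert 369: h=5, bucket 5 empty -> new chain.
Insert 467: h=5, bucket 5 nonempty -> append to chain.
Insert 478: h=2, bucket 2 empty -> new chain.
Insert 243: h=5, bucket 5 nonempty -> append to chain.
Insert 453: h=5, bucket 5 nonempty -> append to chain.
Insert 409: h=3, bucket 3 empty -> new chain.
Insert 54: h=5, bucket 5 nonempty -> append to chain.
Insert 81: h=4, bucket 4 empty -> new chain.
Insert 498: h=1, bucket 1 empty -> new chain.
Final buckets:
0: _
1: 498
2: 478
3: 409
4: 81
5: 369 -> 467 -> 243 -> 453 -> 54
6: _

1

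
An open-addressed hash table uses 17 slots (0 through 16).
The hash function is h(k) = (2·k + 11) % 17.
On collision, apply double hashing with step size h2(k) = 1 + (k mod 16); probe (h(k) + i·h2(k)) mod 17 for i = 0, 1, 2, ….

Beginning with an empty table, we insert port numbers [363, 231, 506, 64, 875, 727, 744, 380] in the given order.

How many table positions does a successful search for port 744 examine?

2

363 hashes to 6; slot 6 is free → place at 6.
231 hashes to 14; slot 14 is free → place at 14.
506 hashes to 3; slot 3 is free → place at 3.
64 hashes to 3, h2=1; 3 taken → place at 4.
875 hashes to 10; slot 10 is free → place at 10.
727 hashes to 3, h2=8; 3 taken → place at 11.
744 hashes to 3, h2=9; 3 taken → place at 12.
380 hashes to 6, h2=13; 6 taken → place at 2.
Table: [∅, ∅, 380, 506, 64, ∅, 363, ∅, ∅, ∅, 875, 727, 744, ∅, 231, ∅, ∅]
Lookup 744: h=3, h2=9, probe 3,12 → found at 12.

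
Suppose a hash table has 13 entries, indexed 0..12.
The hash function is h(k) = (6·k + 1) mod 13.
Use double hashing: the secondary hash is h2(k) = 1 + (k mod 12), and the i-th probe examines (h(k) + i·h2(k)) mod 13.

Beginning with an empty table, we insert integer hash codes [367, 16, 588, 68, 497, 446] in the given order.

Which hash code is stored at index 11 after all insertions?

16

Insert 367: h=6, slot 6 empty → index 6.
Insert 16: h=6, h2=5, slot 6 occupied → index 11.
Insert 588: h=6, h2=1, slot 6 occupied → index 7.
Insert 68: h=6, h2=9, slot 6 occupied → index 2.
Insert 497: h=6, h2=6, slot 6 occupied → index 12.
Insert 446: h=12, h2=3, slots 12,2 occupied → index 5.
Table: [-, -, 68, -, -, 446, 367, 588, -, -, -, 16, 497]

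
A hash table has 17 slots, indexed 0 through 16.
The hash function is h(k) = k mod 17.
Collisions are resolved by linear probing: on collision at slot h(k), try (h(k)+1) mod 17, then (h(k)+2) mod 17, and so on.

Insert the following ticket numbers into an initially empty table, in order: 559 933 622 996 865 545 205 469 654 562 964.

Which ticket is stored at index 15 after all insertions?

Insert 559: h=15, slot 15 empty → index 15.
Insert 933: h=15, slot 15 occupied → index 16.
Insert 622: h=10, slot 10 empty → index 10.
Insert 996: h=10, slot 10 occupied → index 11.
Insert 865: h=15, slots 15,16 occupied → index 0.
Insert 545: h=1, slot 1 empty → index 1.
Insert 205: h=1, slot 1 occupied → index 2.
Insert 469: h=10, slots 10,11 occupied → index 12.
Insert 654: h=8, slot 8 empty → index 8.
Insert 562: h=1, slots 1,2 occupied → index 3.
Insert 964: h=12, slot 12 occupied → index 13.
Table: [865, 545, 205, 562, _, _, _, _, 654, _, 622, 996, 469, 964, _, 559, 933]

559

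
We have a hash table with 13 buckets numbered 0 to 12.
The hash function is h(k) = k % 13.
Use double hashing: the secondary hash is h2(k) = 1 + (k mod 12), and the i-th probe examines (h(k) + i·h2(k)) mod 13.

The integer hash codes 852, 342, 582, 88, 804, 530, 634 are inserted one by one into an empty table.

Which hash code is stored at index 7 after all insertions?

Insert 852: h=7, slot 7 empty => index 7.
Insert 342: h=4, slot 4 empty => index 4.
Insert 582: h=10, slot 10 empty => index 10.
Insert 88: h=10, h2=5, slot 10 occupied => index 2.
Insert 804: h=11, slot 11 empty => index 11.
Insert 530: h=10, h2=3, slot 10 occupied => index 0.
Insert 634: h=10, h2=11, slot 10 occupied => index 8.
Table: [530, -, 88, -, 342, -, -, 852, 634, -, 582, 804, -]

852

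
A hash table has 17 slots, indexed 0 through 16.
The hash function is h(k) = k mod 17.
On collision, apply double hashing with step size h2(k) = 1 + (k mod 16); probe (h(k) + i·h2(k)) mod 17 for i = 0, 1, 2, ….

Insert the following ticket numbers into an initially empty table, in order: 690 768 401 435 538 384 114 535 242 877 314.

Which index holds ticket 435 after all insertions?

Insert 690: h=10, slot 10 empty -> index 10.
Insert 768: h=3, slot 3 empty -> index 3.
Insert 401: h=10, h2=2, slot 10 occupied -> index 12.
Insert 435: h=10, h2=4, slot 10 occupied -> index 14.
Insert 538: h=11, slot 11 empty -> index 11.
Insert 384: h=10, h2=1, slots 10,11,12 occupied -> index 13.
Insert 114: h=12, h2=3, slot 12 occupied -> index 15.
Insert 535: h=8, slot 8 empty -> index 8.
Insert 242: h=4, slot 4 empty -> index 4.
Insert 877: h=10, h2=14, slot 10 occupied -> index 7.
Insert 314: h=8, h2=11, slot 8 occupied -> index 2.
Table: [—, —, 314, 768, 242, —, —, 877, 535, —, 690, 538, 401, 384, 435, 114, —]

14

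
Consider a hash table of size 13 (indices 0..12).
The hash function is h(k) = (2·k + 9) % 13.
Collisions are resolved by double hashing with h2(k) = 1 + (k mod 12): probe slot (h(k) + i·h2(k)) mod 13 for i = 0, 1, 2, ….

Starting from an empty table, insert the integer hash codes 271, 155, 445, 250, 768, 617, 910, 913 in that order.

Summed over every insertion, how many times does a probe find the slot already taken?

2

Insert 271: h=5, slot 5 empty → index 5.
Insert 155: h=7, slot 7 empty → index 7.
Insert 445: h=2, slot 2 empty → index 2.
Insert 250: h=2, h2=11, slot 2 occupied → index 0.
Insert 768: h=11, slot 11 empty → index 11.
Insert 617: h=8, slot 8 empty → index 8.
Insert 910: h=9, slot 9 empty → index 9.
Insert 913: h=2, h2=2, slot 2 occupied → index 4.
Table: [250, ., 445, ., 913, 271, ., 155, 617, 910, ., 768, .]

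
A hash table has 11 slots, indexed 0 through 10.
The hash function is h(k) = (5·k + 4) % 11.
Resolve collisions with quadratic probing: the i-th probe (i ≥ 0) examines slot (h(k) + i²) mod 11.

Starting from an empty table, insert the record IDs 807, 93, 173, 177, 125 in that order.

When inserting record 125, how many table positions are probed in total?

2

Insert 807: h=2, slot 2 empty => index 2.
Insert 93: h=7, slot 7 empty => index 7.
Insert 173: h=0, slot 0 empty => index 0.
Insert 177: h=9, slot 9 empty => index 9.
Insert 125: h=2, slot 2 occupied => index 3.
Table: [173, —, 807, 125, —, —, —, 93, —, 177, —]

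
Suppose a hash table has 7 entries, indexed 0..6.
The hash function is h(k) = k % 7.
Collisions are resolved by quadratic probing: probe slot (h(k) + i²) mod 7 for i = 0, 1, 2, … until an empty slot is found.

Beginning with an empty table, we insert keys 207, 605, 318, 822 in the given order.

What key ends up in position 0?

Insert 207: h=4, slot 4 empty → index 4.
Insert 605: h=3, slot 3 empty → index 3.
Insert 318: h=3, slots 3,4 occupied → index 0.
Insert 822: h=3, slots 3,4,0 occupied → index 5.
Table: [318, ∅, ∅, 605, 207, 822, ∅]

318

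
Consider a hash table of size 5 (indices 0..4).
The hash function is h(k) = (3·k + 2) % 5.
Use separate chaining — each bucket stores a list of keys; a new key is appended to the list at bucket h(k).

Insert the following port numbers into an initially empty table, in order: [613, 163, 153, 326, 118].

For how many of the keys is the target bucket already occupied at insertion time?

613 -> bucket 1
163 -> bucket 1 (collision)
153 -> bucket 1 (collision)
326 -> bucket 0
118 -> bucket 1 (collision)
Final buckets:
0: 326
1: 613 -> 163 -> 153 -> 118
2: ∅
3: ∅
4: ∅

3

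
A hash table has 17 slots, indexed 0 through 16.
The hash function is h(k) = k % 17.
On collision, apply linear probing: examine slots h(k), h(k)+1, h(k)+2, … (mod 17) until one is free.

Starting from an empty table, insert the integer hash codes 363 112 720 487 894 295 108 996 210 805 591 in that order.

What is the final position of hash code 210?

Insert 363: h=6, slot 6 empty -> index 6.
Insert 112: h=10, slot 10 empty -> index 10.
Insert 720: h=6, slot 6 occupied -> index 7.
Insert 487: h=11, slot 11 empty -> index 11.
Insert 894: h=10, slots 10,11 occupied -> index 12.
Insert 295: h=6, slots 6,7 occupied -> index 8.
Insert 108: h=6, slots 6,7,8 occupied -> index 9.
Insert 996: h=10, slots 10,11,12 occupied -> index 13.
Insert 210: h=6, slots 6,7,8,9,10,11,12,13 occupied -> index 14.
Insert 805: h=6, slots 6,7,8,9,10,11,12,13,14 occupied -> index 15.
Insert 591: h=13, slots 13,14,15 occupied -> index 16.
Table: [_, _, _, _, _, _, 363, 720, 295, 108, 112, 487, 894, 996, 210, 805, 591]

14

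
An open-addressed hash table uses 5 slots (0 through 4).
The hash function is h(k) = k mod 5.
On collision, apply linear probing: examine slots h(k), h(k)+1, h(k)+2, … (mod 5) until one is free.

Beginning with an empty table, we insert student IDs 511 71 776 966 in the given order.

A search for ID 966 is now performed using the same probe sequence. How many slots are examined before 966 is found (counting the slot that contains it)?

4

Insert 511: h=1, slot 1 empty → index 1.
Insert 71: h=1, slot 1 occupied → index 2.
Insert 776: h=1, slots 1,2 occupied → index 3.
Insert 966: h=1, slots 1,2,3 occupied → index 4.
Table: [—, 511, 71, 776, 966]
Lookup 966: h=1, probe 1,2,3,4 → found at 4.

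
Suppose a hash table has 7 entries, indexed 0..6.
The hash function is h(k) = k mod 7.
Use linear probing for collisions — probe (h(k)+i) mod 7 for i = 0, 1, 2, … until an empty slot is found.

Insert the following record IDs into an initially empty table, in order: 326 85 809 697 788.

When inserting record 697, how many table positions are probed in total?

3

Insert 326: h=4, slot 4 empty => index 4.
Insert 85: h=1, slot 1 empty => index 1.
Insert 809: h=4, slot 4 occupied => index 5.
Insert 697: h=4, slots 4,5 occupied => index 6.
Insert 788: h=4, slots 4,5,6 occupied => index 0.
Table: [788, 85, ., ., 326, 809, 697]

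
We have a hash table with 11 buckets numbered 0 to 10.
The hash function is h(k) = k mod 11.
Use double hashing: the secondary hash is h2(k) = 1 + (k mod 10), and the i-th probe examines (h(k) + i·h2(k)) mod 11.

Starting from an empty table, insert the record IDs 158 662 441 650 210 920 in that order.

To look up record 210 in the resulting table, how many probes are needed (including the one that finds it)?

158: h=4 -> slot 4
662: h=2 -> slot 2
441: h=1 -> slot 1
650: h=1, h2=1, probe 1,2,3 -> slot 3
210: h=1, h2=1, probe 1,2,3,4,5 -> slot 5
920: h=7 -> slot 7
Table: [_, 441, 662, 650, 158, 210, _, 920, _, _, _]
Lookup 210: h=1, h2=1, probe 1,2,3,4,5 → found at 5.

5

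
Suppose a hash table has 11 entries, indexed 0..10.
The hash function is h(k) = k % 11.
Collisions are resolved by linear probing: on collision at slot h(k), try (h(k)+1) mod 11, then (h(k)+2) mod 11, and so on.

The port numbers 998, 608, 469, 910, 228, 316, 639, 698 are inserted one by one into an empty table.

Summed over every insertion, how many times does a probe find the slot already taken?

Insert 998: h=8, slot 8 empty -> index 8.
Insert 608: h=3, slot 3 empty -> index 3.
Insert 469: h=7, slot 7 empty -> index 7.
Insert 910: h=8, slot 8 occupied -> index 9.
Insert 228: h=8, slots 8,9 occupied -> index 10.
Insert 316: h=8, slots 8,9,10 occupied -> index 0.
Insert 639: h=1, slot 1 empty -> index 1.
Insert 698: h=5, slot 5 empty -> index 5.
Table: [316, 639, ., 608, ., 698, ., 469, 998, 910, 228]

6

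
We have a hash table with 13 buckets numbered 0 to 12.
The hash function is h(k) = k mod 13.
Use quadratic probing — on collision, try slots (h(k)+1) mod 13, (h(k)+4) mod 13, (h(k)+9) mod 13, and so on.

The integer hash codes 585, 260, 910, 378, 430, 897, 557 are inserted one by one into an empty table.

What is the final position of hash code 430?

585: h=0 → slot 0
260: h=0, probe 0,1 → slot 1
910: h=0, probe 0,1,4 → slot 4
378: h=1, probe 1,2 → slot 2
430: h=1, probe 1,2,5 → slot 5
897: h=0, probe 0,1,4,9 → slot 9
557: h=11 → slot 11
Table: [585, 260, 378, -, 910, 430, -, -, -, 897, -, 557, -]

5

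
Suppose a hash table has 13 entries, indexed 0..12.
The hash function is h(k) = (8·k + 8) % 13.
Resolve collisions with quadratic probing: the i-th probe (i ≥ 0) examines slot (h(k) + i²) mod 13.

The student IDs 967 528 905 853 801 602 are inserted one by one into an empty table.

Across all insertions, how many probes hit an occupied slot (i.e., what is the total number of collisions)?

6

Insert 967: h=9, slot 9 empty → index 9.
Insert 528: h=7, slot 7 empty → index 7.
Insert 905: h=7, slot 7 occupied → index 8.
Insert 853: h=7, slots 7,8 occupied → index 11.
Insert 801: h=7, slots 7,8,11 occupied → index 3.
Insert 602: h=1, slot 1 empty → index 1.
Table: [∅, 602, ∅, 801, ∅, ∅, ∅, 528, 905, 967, ∅, 853, ∅]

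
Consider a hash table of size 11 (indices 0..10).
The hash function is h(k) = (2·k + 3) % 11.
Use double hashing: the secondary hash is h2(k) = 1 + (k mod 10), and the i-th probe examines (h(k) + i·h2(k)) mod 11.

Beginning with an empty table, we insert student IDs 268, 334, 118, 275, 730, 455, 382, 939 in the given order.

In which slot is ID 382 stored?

268: h=0 → slot 0
334: h=0, h2=5, probe 0,5 → slot 5
118: h=8 → slot 8
275: h=3 → slot 3
730: h=0, h2=1, probe 0,1 → slot 1
455: h=0, h2=6, probe 0,6 → slot 6
382: h=8, h2=3, probe 8,0,3,6,9 → slot 9
939: h=0, h2=10, probe 0,10 → slot 10
Table: [268, 730, ∅, 275, ∅, 334, 455, ∅, 118, 382, 939]

9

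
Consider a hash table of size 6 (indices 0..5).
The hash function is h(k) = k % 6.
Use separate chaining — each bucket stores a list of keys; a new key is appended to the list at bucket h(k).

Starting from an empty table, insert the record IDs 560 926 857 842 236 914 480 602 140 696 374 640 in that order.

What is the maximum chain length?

8

560 -> bucket 2
926 -> bucket 2 (collision)
857 -> bucket 5
842 -> bucket 2 (collision)
236 -> bucket 2 (collision)
914 -> bucket 2 (collision)
480 -> bucket 0
602 -> bucket 2 (collision)
140 -> bucket 2 (collision)
696 -> bucket 0 (collision)
374 -> bucket 2 (collision)
640 -> bucket 4
Final buckets:
0: 480 -> 696
1: _
2: 560 -> 926 -> 842 -> 236 -> 914 -> 602 -> 140 -> 374
3: _
4: 640
5: 857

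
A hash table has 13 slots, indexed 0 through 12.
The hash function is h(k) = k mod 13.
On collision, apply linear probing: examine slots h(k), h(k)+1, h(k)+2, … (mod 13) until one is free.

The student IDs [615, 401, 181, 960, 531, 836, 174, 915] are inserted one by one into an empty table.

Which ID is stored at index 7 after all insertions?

915

615 hashes to 4; slot 4 is free → place at 4.
401 hashes to 11; slot 11 is free → place at 11.
181 hashes to 12; slot 12 is free → place at 12.
960 hashes to 11; 11,12 taken → place at 0.
531 hashes to 11; 11,12,0 taken → place at 1.
836 hashes to 4; 4 taken → place at 5.
174 hashes to 5; 5 taken → place at 6.
915 hashes to 5; 5,6 taken → place at 7.
Table: [960, 531, -, -, 615, 836, 174, 915, -, -, -, 401, 181]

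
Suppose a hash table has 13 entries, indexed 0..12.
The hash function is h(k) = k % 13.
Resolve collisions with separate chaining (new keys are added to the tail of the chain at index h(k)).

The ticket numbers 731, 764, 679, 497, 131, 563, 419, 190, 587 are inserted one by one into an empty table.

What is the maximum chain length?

4

731 -> bucket 3
764 -> bucket 10
679 -> bucket 3 (collision)
497 -> bucket 3 (collision)
131 -> bucket 1
563 -> bucket 4
419 -> bucket 3 (collision)
190 -> bucket 8
587 -> bucket 2
Final buckets:
0: .
1: 131
2: 587
3: 731 -> 679 -> 497 -> 419
4: 563
5: .
6: .
7: .
8: 190
9: .
10: 764
11: .
12: .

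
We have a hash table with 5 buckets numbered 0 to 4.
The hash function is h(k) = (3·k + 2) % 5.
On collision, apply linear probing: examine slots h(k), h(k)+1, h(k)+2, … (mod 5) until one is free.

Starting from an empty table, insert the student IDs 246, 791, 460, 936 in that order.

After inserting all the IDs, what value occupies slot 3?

936

Insert 246: h=0, slot 0 empty => index 0.
Insert 791: h=0, slot 0 occupied => index 1.
Insert 460: h=2, slot 2 empty => index 2.
Insert 936: h=0, slots 0,1,2 occupied => index 3.
Table: [246, 791, 460, 936, —]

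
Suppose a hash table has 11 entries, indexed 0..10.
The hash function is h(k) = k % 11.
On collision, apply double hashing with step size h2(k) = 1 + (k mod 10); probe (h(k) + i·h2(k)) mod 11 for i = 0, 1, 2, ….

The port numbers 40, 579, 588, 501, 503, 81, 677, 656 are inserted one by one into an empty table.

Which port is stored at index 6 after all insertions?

Insert 40: h=7, slot 7 empty => index 7.
Insert 579: h=7, h2=10, slot 7 occupied => index 6.
Insert 588: h=5, slot 5 empty => index 5.
Insert 501: h=6, h2=2, slot 6 occupied => index 8.
Insert 503: h=8, h2=4, slot 8 occupied => index 1.
Insert 81: h=4, slot 4 empty => index 4.
Insert 677: h=6, h2=8, slot 6 occupied => index 3.
Insert 656: h=7, h2=7, slots 7,3 occupied => index 10.
Table: [-, 503, -, 677, 81, 588, 579, 40, 501, -, 656]

579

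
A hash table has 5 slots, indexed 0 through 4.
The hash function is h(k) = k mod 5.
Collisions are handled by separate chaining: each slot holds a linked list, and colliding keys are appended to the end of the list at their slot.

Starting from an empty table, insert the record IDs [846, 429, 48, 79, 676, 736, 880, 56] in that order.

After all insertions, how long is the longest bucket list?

4

Insert 846: h=1, bucket 1 empty -> new chain.
Insert 429: h=4, bucket 4 empty -> new chain.
Insert 48: h=3, bucket 3 empty -> new chain.
Insert 79: h=4, bucket 4 nonempty -> append to chain.
Insert 676: h=1, bucket 1 nonempty -> append to chain.
Insert 736: h=1, bucket 1 nonempty -> append to chain.
Insert 880: h=0, bucket 0 empty -> new chain.
Insert 56: h=1, bucket 1 nonempty -> append to chain.
Final buckets:
0: 880
1: 846 -> 676 -> 736 -> 56
2: .
3: 48
4: 429 -> 79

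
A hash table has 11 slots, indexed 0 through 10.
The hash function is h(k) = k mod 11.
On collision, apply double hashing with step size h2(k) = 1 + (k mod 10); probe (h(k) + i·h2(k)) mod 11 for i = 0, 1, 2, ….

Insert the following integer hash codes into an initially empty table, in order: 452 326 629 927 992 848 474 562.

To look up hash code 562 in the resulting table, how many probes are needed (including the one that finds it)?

2

452 hashes to 1; slot 1 is free => place at 1.
326 hashes to 7; slot 7 is free => place at 7.
629 hashes to 2; slot 2 is free => place at 2.
927 hashes to 3; slot 3 is free => place at 3.
992 hashes to 2, h2=3; 2 taken => place at 5.
848 hashes to 1, h2=9; 1 taken => place at 10.
474 hashes to 1, h2=5; 1 taken => place at 6.
562 hashes to 1, h2=3; 1 taken => place at 4.
Table: [_, 452, 629, 927, 562, 992, 474, 326, _, _, 848]
Lookup 562: h=1, h2=3, probe 1,4 → found at 4.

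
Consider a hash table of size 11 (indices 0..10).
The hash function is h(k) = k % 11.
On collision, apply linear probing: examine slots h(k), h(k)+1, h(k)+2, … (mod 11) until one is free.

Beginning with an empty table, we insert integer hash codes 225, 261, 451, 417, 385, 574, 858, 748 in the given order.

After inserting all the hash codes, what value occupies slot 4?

225: h=5 => slot 5
261: h=8 => slot 8
451: h=0 => slot 0
417: h=10 => slot 10
385: h=0, probe 0,1 => slot 1
574: h=2 => slot 2
858: h=0, probe 0,1,2,3 => slot 3
748: h=0, probe 0,1,2,3,4 => slot 4
Table: [451, 385, 574, 858, 748, 225, _, _, 261, _, 417]

748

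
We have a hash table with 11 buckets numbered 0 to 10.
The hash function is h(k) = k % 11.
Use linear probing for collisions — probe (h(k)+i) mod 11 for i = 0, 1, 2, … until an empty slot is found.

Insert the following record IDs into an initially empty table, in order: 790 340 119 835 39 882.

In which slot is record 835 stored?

1

Insert 790: h=9, slot 9 empty => index 9.
Insert 340: h=10, slot 10 empty => index 10.
Insert 119: h=9, slots 9,10 occupied => index 0.
Insert 835: h=10, slots 10,0 occupied => index 1.
Insert 39: h=6, slot 6 empty => index 6.
Insert 882: h=2, slot 2 empty => index 2.
Table: [119, 835, 882, ., ., ., 39, ., ., 790, 340]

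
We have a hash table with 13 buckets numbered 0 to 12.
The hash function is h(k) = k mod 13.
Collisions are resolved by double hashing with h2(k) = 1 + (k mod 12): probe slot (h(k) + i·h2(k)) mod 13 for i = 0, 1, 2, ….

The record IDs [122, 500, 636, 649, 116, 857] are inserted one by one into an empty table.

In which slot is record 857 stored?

11

Insert 122: h=5, slot 5 empty → index 5.
Insert 500: h=6, slot 6 empty → index 6.
Insert 636: h=12, slot 12 empty → index 12.
Insert 649: h=12, h2=2, slot 12 occupied → index 1.
Insert 116: h=12, h2=9, slot 12 occupied → index 8.
Insert 857: h=12, h2=6, slots 12,5 occupied → index 11.
Table: [∅, 649, ∅, ∅, ∅, 122, 500, ∅, 116, ∅, ∅, 857, 636]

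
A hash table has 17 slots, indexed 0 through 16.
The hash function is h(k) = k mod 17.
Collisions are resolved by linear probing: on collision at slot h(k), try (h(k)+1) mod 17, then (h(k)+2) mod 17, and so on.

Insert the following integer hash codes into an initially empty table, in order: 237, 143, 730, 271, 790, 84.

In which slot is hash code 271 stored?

1

Insert 237: h=16, slot 16 empty => index 16.
Insert 143: h=7, slot 7 empty => index 7.
Insert 730: h=16, slot 16 occupied => index 0.
Insert 271: h=16, slots 16,0 occupied => index 1.
Insert 790: h=8, slot 8 empty => index 8.
Insert 84: h=16, slots 16,0,1 occupied => index 2.
Table: [730, 271, 84, -, -, -, -, 143, 790, -, -, -, -, -, -, -, 237]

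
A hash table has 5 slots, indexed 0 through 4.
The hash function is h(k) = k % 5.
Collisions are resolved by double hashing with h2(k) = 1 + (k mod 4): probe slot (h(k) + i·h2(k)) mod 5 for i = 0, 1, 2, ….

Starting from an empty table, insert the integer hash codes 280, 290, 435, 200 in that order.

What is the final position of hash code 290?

280: h=0 => slot 0
290: h=0, h2=3, probe 0,3 => slot 3
435: h=0, h2=4, probe 0,4 => slot 4
200: h=0, h2=1, probe 0,1 => slot 1
Table: [280, 200, ∅, 290, 435]

3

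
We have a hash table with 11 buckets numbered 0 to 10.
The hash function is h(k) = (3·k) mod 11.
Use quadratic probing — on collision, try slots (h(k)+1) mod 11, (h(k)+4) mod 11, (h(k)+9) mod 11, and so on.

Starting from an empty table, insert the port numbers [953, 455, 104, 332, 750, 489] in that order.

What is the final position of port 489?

5

953 hashes to 10; slot 10 is free => place at 10.
455 hashes to 1; slot 1 is free => place at 1.
104 hashes to 4; slot 4 is free => place at 4.
332 hashes to 6; slot 6 is free => place at 6.
750 hashes to 6; 6 taken => place at 7.
489 hashes to 4; 4 taken => place at 5.
Table: [., 455, ., ., 104, 489, 332, 750, ., ., 953]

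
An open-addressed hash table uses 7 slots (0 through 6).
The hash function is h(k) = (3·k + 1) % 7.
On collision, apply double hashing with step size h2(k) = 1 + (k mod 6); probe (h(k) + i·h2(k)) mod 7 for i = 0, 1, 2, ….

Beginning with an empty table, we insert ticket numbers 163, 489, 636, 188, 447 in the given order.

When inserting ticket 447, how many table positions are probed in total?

2

163: h=0 -> slot 0
489: h=5 -> slot 5
636: h=5, h2=1, probe 5,6 -> slot 6
188: h=5, h2=3, probe 5,1 -> slot 1
447: h=5, h2=4, probe 5,2 -> slot 2
Table: [163, 188, 447, ., ., 489, 636]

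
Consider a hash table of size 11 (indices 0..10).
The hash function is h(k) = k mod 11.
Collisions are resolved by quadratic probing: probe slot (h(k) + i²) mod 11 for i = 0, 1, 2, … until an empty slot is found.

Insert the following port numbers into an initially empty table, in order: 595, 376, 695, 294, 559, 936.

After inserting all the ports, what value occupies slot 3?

595 hashes to 1; slot 1 is free => place at 1.
376 hashes to 2; slot 2 is free => place at 2.
695 hashes to 2; 2 taken => place at 3.
294 hashes to 8; slot 8 is free => place at 8.
559 hashes to 9; slot 9 is free => place at 9.
936 hashes to 1; 1,2 taken => place at 5.
Table: [-, 595, 376, 695, -, 936, -, -, 294, 559, -]

695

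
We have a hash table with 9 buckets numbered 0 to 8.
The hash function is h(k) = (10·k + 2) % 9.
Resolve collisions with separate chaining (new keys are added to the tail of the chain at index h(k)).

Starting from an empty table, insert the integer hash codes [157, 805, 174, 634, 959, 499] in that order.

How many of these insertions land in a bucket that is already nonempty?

Insert 157: h=6, bucket 6 empty -> new chain.
Insert 805: h=6, bucket 6 nonempty -> append to chain.
Insert 174: h=5, bucket 5 empty -> new chain.
Insert 634: h=6, bucket 6 nonempty -> append to chain.
Insert 959: h=7, bucket 7 empty -> new chain.
Insert 499: h=6, bucket 6 nonempty -> append to chain.
Final buckets:
0: _
1: _
2: _
3: _
4: _
5: 174
6: 157 -> 805 -> 634 -> 499
7: 959
8: _

3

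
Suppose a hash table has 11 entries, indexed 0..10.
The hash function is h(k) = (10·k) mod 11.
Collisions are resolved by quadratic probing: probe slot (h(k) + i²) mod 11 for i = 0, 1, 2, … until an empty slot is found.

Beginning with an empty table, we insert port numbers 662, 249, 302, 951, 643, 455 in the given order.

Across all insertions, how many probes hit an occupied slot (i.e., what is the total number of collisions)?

4

Insert 662: h=9, slot 9 empty => index 9.
Insert 249: h=4, slot 4 empty => index 4.
Insert 302: h=6, slot 6 empty => index 6.
Insert 951: h=6, slot 6 occupied => index 7.
Insert 643: h=6, slots 6,7 occupied => index 10.
Insert 455: h=7, slot 7 occupied => index 8.
Table: [-, -, -, -, 249, -, 302, 951, 455, 662, 643]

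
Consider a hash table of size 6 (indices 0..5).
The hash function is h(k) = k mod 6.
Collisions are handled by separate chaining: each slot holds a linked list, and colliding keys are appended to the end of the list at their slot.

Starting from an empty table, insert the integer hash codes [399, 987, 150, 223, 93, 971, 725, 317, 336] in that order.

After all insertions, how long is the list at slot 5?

399 → bucket 3
987 → bucket 3 (collision)
150 → bucket 0
223 → bucket 1
93 → bucket 3 (collision)
971 → bucket 5
725 → bucket 5 (collision)
317 → bucket 5 (collision)
336 → bucket 0 (collision)
Final buckets:
0: 150 -> 336
1: 223
2: .
3: 399 -> 987 -> 93
4: .
5: 971 -> 725 -> 317

3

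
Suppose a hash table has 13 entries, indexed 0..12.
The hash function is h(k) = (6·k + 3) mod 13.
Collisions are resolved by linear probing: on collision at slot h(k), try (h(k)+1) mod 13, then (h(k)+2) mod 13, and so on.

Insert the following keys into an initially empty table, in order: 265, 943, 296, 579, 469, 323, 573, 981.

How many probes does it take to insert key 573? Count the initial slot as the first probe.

2

265 hashes to 7; slot 7 is free -> place at 7.
943 hashes to 6; slot 6 is free -> place at 6.
296 hashes to 11; slot 11 is free -> place at 11.
579 hashes to 6; 6,7 taken -> place at 8.
469 hashes to 9; slot 9 is free -> place at 9.
323 hashes to 4; slot 4 is free -> place at 4.
573 hashes to 9; 9 taken -> place at 10.
981 hashes to 0; slot 0 is free -> place at 0.
Table: [981, -, -, -, 323, -, 943, 265, 579, 469, 573, 296, -]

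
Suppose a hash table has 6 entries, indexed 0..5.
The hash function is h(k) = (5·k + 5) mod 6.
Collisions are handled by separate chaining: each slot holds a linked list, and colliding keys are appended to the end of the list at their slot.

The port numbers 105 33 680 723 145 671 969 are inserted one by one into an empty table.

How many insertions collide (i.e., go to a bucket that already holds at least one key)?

105 -> bucket 2
33 -> bucket 2 (collision)
680 -> bucket 3
723 -> bucket 2 (collision)
145 -> bucket 4
671 -> bucket 0
969 -> bucket 2 (collision)
Final buckets:
0: 671
1: ∅
2: 105 -> 33 -> 723 -> 969
3: 680
4: 145
5: ∅

3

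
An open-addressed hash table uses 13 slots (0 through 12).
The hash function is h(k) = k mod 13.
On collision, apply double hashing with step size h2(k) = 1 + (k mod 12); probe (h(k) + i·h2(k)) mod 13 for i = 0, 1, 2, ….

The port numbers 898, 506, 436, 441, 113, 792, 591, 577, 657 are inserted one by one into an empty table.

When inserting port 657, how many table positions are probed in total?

Insert 898: h=1, slot 1 empty → index 1.
Insert 506: h=12, slot 12 empty → index 12.
Insert 436: h=7, slot 7 empty → index 7.
Insert 441: h=12, h2=10, slot 12 occupied → index 9.
Insert 113: h=9, h2=6, slot 9 occupied → index 2.
Insert 792: h=12, h2=1, slot 12 occupied → index 0.
Insert 591: h=6, slot 6 empty → index 6.
Insert 577: h=5, slot 5 empty → index 5.
Insert 657: h=7, h2=10, slot 7 occupied → index 4.
Table: [792, 898, 113, —, 657, 577, 591, 436, —, 441, —, —, 506]

2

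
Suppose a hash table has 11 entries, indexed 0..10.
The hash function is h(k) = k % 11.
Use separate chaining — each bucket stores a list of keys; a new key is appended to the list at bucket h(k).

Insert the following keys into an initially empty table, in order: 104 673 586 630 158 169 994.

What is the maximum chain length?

3

Insert 104: h=5, bucket 5 empty -> new chain.
Insert 673: h=2, bucket 2 empty -> new chain.
Insert 586: h=3, bucket 3 empty -> new chain.
Insert 630: h=3, bucket 3 nonempty -> append to chain.
Insert 158: h=4, bucket 4 empty -> new chain.
Insert 169: h=4, bucket 4 nonempty -> append to chain.
Insert 994: h=4, bucket 4 nonempty -> append to chain.
Final buckets:
0: ∅
1: ∅
2: 673
3: 586 -> 630
4: 158 -> 169 -> 994
5: 104
6: ∅
7: ∅
8: ∅
9: ∅
10: ∅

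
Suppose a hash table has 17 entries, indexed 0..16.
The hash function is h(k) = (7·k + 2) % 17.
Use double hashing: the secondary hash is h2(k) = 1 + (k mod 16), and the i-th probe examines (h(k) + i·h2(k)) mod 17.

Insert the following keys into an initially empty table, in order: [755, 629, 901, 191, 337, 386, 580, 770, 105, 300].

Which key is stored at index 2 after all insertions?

629

755 hashes to 0; slot 0 is free => place at 0.
629 hashes to 2; slot 2 is free => place at 2.
901 hashes to 2, h2=6; 2 taken => place at 8.
191 hashes to 13; slot 13 is free => place at 13.
337 hashes to 15; slot 15 is free => place at 15.
386 hashes to 1; slot 1 is free => place at 1.
580 hashes to 16; slot 16 is free => place at 16.
770 hashes to 3; slot 3 is free => place at 3.
105 hashes to 6; slot 6 is free => place at 6.
300 hashes to 11; slot 11 is free => place at 11.
Table: [755, 386, 629, 770, -, -, 105, -, 901, -, -, 300, -, 191, -, 337, 580]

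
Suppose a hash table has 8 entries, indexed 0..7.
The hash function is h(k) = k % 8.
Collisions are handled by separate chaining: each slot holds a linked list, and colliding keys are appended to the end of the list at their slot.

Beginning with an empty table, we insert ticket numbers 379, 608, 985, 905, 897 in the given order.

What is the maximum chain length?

Insert 379: h=3, bucket 3 empty → new chain.
Insert 608: h=0, bucket 0 empty → new chain.
Insert 985: h=1, bucket 1 empty → new chain.
Insert 905: h=1, bucket 1 nonempty → append to chain.
Insert 897: h=1, bucket 1 nonempty → append to chain.
Final buckets:
0: 608
1: 985 -> 905 -> 897
2: .
3: 379
4: .
5: .
6: .
7: .

3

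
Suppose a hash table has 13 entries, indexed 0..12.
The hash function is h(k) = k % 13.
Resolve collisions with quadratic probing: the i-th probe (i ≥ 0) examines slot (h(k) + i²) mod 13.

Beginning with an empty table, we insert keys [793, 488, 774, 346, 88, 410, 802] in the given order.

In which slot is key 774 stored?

793: h=0 -> slot 0
488: h=7 -> slot 7
774: h=7, probe 7,8 -> slot 8
346: h=8, probe 8,9 -> slot 9
88: h=10 -> slot 10
410: h=7, probe 7,8,11 -> slot 11
802: h=9, probe 9,10,0,5 -> slot 5
Table: [793, ., ., ., ., 802, ., 488, 774, 346, 88, 410, .]

8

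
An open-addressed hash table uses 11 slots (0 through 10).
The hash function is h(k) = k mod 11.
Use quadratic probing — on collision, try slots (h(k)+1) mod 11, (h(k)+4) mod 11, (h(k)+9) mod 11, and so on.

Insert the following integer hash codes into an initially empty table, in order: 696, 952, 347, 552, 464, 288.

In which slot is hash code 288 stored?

696 hashes to 3; slot 3 is free -> place at 3.
952 hashes to 6; slot 6 is free -> place at 6.
347 hashes to 6; 6 taken -> place at 7.
552 hashes to 2; slot 2 is free -> place at 2.
464 hashes to 2; 2,3,6 taken -> place at 0.
288 hashes to 2; 2,3,6,0,7 taken -> place at 5.
Table: [464, -, 552, 696, -, 288, 952, 347, -, -, -]

5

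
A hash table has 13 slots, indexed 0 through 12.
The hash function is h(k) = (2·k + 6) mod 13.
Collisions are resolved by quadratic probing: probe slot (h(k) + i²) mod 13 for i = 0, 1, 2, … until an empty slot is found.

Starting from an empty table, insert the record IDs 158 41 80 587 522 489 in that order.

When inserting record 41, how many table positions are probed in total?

2

158: h=10 -> slot 10
41: h=10, probe 10,11 -> slot 11
80: h=10, probe 10,11,1 -> slot 1
587: h=10, probe 10,11,1,6 -> slot 6
522: h=10, probe 10,11,1,6,0 -> slot 0
489: h=9 -> slot 9
Table: [522, 80, _, _, _, _, 587, _, _, 489, 158, 41, _]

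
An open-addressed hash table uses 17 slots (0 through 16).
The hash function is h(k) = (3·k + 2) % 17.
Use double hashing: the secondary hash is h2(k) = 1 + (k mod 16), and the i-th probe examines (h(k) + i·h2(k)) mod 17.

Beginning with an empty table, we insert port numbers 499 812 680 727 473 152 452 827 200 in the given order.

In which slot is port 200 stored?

499 hashes to 3; slot 3 is free → place at 3.
812 hashes to 7; slot 7 is free → place at 7.
680 hashes to 2; slot 2 is free → place at 2.
727 hashes to 7, h2=8; 7 taken → place at 15.
473 hashes to 10; slot 10 is free → place at 10.
152 hashes to 16; slot 16 is free → place at 16.
452 hashes to 15, h2=5; 15,3 taken → place at 8.
827 hashes to 1; slot 1 is free → place at 1.
200 hashes to 7, h2=9; 7,16,8 taken → place at 0.
Table: [200, 827, 680, 499, -, -, -, 812, 452, -, 473, -, -, -, -, 727, 152]

0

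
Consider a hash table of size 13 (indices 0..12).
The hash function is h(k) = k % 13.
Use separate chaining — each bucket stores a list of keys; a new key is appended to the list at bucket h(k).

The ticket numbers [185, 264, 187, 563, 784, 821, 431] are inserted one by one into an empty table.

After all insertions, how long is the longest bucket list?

185 → bucket 3
264 → bucket 4
187 → bucket 5
563 → bucket 4 (collision)
784 → bucket 4 (collision)
821 → bucket 2
431 → bucket 2 (collision)
Final buckets:
0: _
1: _
2: 821 -> 431
3: 185
4: 264 -> 563 -> 784
5: 187
6: _
7: _
8: _
9: _
10: _
11: _
12: _

3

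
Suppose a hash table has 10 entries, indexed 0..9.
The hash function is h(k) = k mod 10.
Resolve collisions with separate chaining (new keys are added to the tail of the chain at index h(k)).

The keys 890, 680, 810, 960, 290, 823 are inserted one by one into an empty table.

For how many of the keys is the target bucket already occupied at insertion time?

4

Insert 890: h=0, bucket 0 empty → new chain.
Insert 680: h=0, bucket 0 nonempty → append to chain.
Insert 810: h=0, bucket 0 nonempty → append to chain.
Insert 960: h=0, bucket 0 nonempty → append to chain.
Insert 290: h=0, bucket 0 nonempty → append to chain.
Insert 823: h=3, bucket 3 empty → new chain.
Final buckets:
0: 890 -> 680 -> 810 -> 960 -> 290
1: .
2: .
3: 823
4: .
5: .
6: .
7: .
8: .
9: .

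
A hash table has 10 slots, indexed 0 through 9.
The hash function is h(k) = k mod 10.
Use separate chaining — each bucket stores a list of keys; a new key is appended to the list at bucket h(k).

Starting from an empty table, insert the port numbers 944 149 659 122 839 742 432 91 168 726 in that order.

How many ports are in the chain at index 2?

944 -> bucket 4
149 -> bucket 9
659 -> bucket 9 (collision)
122 -> bucket 2
839 -> bucket 9 (collision)
742 -> bucket 2 (collision)
432 -> bucket 2 (collision)
91 -> bucket 1
168 -> bucket 8
726 -> bucket 6
Final buckets:
0: .
1: 91
2: 122 -> 742 -> 432
3: .
4: 944
5: .
6: 726
7: .
8: 168
9: 149 -> 659 -> 839

3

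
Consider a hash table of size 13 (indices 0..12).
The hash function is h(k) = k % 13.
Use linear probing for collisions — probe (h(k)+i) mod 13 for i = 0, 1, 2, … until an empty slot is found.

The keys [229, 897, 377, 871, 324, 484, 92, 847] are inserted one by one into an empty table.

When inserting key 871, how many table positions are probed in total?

3

229: h=8 -> slot 8
897: h=0 -> slot 0
377: h=0, probe 0,1 -> slot 1
871: h=0, probe 0,1,2 -> slot 2
324: h=12 -> slot 12
484: h=3 -> slot 3
92: h=1, probe 1,2,3,4 -> slot 4
847: h=2, probe 2,3,4,5 -> slot 5
Table: [897, 377, 871, 484, 92, 847, -, -, 229, -, -, -, 324]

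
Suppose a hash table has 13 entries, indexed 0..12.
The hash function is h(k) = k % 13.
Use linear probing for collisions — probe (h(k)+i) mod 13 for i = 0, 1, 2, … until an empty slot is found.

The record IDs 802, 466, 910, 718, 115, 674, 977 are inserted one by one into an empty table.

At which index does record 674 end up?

1

Insert 802: h=9, slot 9 empty => index 9.
Insert 466: h=11, slot 11 empty => index 11.
Insert 910: h=0, slot 0 empty => index 0.
Insert 718: h=3, slot 3 empty => index 3.
Insert 115: h=11, slot 11 occupied => index 12.
Insert 674: h=11, slots 11,12,0 occupied => index 1.
Insert 977: h=2, slot 2 empty => index 2.
Table: [910, 674, 977, 718, ., ., ., ., ., 802, ., 466, 115]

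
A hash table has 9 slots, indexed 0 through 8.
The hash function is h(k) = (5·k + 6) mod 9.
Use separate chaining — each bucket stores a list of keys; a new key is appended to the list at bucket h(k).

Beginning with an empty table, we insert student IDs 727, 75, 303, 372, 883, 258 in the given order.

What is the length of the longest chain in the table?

2

Insert 727: h=5, bucket 5 empty -> new chain.
Insert 75: h=3, bucket 3 empty -> new chain.
Insert 303: h=0, bucket 0 empty -> new chain.
Insert 372: h=3, bucket 3 nonempty -> append to chain.
Insert 883: h=2, bucket 2 empty -> new chain.
Insert 258: h=0, bucket 0 nonempty -> append to chain.
Final buckets:
0: 303 -> 258
1: .
2: 883
3: 75 -> 372
4: .
5: 727
6: .
7: .
8: .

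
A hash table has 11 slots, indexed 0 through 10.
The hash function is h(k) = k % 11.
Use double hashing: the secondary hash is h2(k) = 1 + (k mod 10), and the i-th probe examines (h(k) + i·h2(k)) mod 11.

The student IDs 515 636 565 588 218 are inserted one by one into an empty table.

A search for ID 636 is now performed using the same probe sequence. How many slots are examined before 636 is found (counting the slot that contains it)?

515: h=9 -> slot 9
636: h=9, h2=7, probe 9,5 -> slot 5
565: h=4 -> slot 4
588: h=5, h2=9, probe 5,3 -> slot 3
218: h=9, h2=9, probe 9,7 -> slot 7
Table: [∅, ∅, ∅, 588, 565, 636, ∅, 218, ∅, 515, ∅]
Lookup 636: h=9, h2=7, probe 9,5 → found at 5.

2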